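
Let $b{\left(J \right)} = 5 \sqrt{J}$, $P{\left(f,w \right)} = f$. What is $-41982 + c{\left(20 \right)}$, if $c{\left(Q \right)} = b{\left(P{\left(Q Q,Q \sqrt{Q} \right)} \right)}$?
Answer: $-41882$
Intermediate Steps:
$c{\left(Q \right)} = 5 \sqrt{Q^{2}}$ ($c{\left(Q \right)} = 5 \sqrt{Q Q} = 5 \sqrt{Q^{2}}$)
$-41982 + c{\left(20 \right)} = -41982 + 5 \sqrt{20^{2}} = -41982 + 5 \sqrt{400} = -41982 + 5 \cdot 20 = -41982 + 100 = -41882$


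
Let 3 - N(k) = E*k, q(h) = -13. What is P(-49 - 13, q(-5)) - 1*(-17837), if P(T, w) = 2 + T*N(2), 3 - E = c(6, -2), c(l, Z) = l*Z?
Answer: 19513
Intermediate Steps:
c(l, Z) = Z*l
E = 15 (E = 3 - (-2)*6 = 3 - 1*(-12) = 3 + 12 = 15)
N(k) = 3 - 15*k
P(T, w) = 2 - 27*T (P(T, w) = 2 + T*(3 - 15*2) = 2 + T*(3 - 30) = 2 + T*(-27) = 2 - 27*T)
P(-49 - 13, q(-5)) - 1*(-17837) = (2 - 27*(-49 - 13)) - 1*(-17837) = (2 - 27*(-62)) + 17837 = (2 + 1674) + 17837 = 1676 + 17837 = 19513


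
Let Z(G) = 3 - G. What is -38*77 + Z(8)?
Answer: -2931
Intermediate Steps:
-38*77 + Z(8) = -38*77 + (3 - 1*8) = -2926 + (3 - 8) = -2926 - 5 = -2931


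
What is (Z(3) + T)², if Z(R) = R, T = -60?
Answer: 3249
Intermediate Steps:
(Z(3) + T)² = (3 - 60)² = (-57)² = 3249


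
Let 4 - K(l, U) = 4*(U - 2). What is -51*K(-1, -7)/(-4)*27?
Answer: 13770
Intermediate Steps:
K(l, U) = 12 - 4*U (K(l, U) = 4 - 4*(U - 2) = 4 - 4*(-2 + U) = 4 - (-8 + 4*U) = 4 + (8 - 4*U) = 12 - 4*U)
-51*K(-1, -7)/(-4)*27 = -51*(12 - 4*(-7))/(-4)*27 = -51*(12 + 28)*(-1)/4*27 = -2040*(-1)/4*27 = -51*(-10)*27 = 510*27 = 13770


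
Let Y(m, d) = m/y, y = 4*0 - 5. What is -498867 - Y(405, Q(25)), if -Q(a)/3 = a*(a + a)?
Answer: -498786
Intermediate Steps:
Q(a) = -6*a² (Q(a) = -3*a*(a + a) = -3*a*2*a = -6*a²)
y = -5 (y = 0 - 5 = -5)
Y(m, d) = -m/5 (Y(m, d) = m/(-5) = m*(-⅕) = -m/5)
-498867 - Y(405, Q(25)) = -498867 - (-1)*405/5 = -498867 - 1*(-81) = -498867 + 81 = -498786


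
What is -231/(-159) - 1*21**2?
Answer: -23296/53 ≈ -439.55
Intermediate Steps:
-231/(-159) - 1*21**2 = -231*(-1/159) - 1*441 = 77/53 - 441 = -23296/53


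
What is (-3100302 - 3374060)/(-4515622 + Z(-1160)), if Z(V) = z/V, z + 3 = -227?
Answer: 751025992/523812129 ≈ 1.4338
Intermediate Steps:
z = -230 (z = -3 - 227 = -230)
Z(V) = -230/V
(-3100302 - 3374060)/(-4515622 + Z(-1160)) = (-3100302 - 3374060)/(-4515622 - 230/(-1160)) = -6474362/(-4515622 - 230*(-1/1160)) = -6474362/(-4515622 + 23/116) = -6474362/(-523812129/116) = -6474362*(-116/523812129) = 751025992/523812129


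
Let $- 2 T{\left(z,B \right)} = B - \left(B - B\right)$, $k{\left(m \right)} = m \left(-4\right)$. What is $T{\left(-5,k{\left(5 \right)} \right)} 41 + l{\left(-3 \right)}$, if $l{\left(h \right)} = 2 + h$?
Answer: $409$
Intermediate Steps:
$k{\left(m \right)} = - 4 m$
$T{\left(z,B \right)} = - \frac{B}{2}$ ($T{\left(z,B \right)} = - \frac{B - \left(B - B\right)}{2} = - \frac{B - 0}{2} = - \frac{B + 0}{2} = - \frac{B}{2}$)
$T{\left(-5,k{\left(5 \right)} \right)} 41 + l{\left(-3 \right)} = - \frac{\left(-4\right) 5}{2} \cdot 41 + \left(2 - 3\right) = \left(- \frac{1}{2}\right) \left(-20\right) 41 - 1 = 10 \cdot 41 - 1 = 410 - 1 = 409$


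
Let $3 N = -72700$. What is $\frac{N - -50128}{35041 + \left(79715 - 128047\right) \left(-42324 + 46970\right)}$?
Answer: $- \frac{77684}{673546293} \approx -0.00011534$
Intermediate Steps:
$N = - \frac{72700}{3}$ ($N = \frac{1}{3} \left(-72700\right) = - \frac{72700}{3} \approx -24233.0$)
$\frac{N - -50128}{35041 + \left(79715 - 128047\right) \left(-42324 + 46970\right)} = \frac{- \frac{72700}{3} - -50128}{35041 + \left(79715 - 128047\right) \left(-42324 + 46970\right)} = \frac{- \frac{72700}{3} + \left(50400 - 272\right)}{35041 - 224550472} = \frac{- \frac{72700}{3} + 50128}{35041 - 224550472} = \frac{77684}{3 \left(-224515431\right)} = \frac{77684}{3} \left(- \frac{1}{224515431}\right) = - \frac{77684}{673546293}$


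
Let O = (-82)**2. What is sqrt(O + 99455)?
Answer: sqrt(106179) ≈ 325.85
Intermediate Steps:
O = 6724
sqrt(O + 99455) = sqrt(6724 + 99455) = sqrt(106179)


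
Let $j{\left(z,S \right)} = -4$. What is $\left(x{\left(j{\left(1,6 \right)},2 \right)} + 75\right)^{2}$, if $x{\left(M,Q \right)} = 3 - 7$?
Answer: $5041$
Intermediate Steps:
$x{\left(M,Q \right)} = -4$ ($x{\left(M,Q \right)} = 3 - 7 = -4$)
$\left(x{\left(j{\left(1,6 \right)},2 \right)} + 75\right)^{2} = \left(-4 + 75\right)^{2} = 71^{2} = 5041$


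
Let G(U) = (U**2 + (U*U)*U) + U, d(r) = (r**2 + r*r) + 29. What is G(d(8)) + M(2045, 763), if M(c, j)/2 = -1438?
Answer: 3891823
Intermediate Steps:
d(r) = 29 + 2*r**2 (d(r) = (r**2 + r**2) + 29 = 2*r**2 + 29 = 29 + 2*r**2)
G(U) = U + U**2 + U**3 (G(U) = (U**2 + U**2*U) + U = (U**2 + U**3) + U = U + U**2 + U**3)
M(c, j) = -2876 (M(c, j) = 2*(-1438) = -2876)
G(d(8)) + M(2045, 763) = (29 + 2*8**2)*(1 + (29 + 2*8**2) + (29 + 2*8**2)**2) - 2876 = (29 + 2*64)*(1 + (29 + 2*64) + (29 + 2*64)**2) - 2876 = (29 + 128)*(1 + (29 + 128) + (29 + 128)**2) - 2876 = 157*(1 + 157 + 157**2) - 2876 = 157*(1 + 157 + 24649) - 2876 = 157*24807 - 2876 = 3894699 - 2876 = 3891823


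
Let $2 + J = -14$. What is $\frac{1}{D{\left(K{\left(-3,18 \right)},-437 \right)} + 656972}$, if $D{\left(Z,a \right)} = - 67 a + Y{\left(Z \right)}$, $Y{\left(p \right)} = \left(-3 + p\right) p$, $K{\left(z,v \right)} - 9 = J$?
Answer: $\frac{1}{686321} \approx 1.457 \cdot 10^{-6}$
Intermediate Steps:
$J = -16$ ($J = -2 - 14 = -16$)
$K{\left(z,v \right)} = -7$ ($K{\left(z,v \right)} = 9 - 16 = -7$)
$Y{\left(p \right)} = p \left(-3 + p\right)$
$D{\left(Z,a \right)} = - 67 a + Z \left(-3 + Z\right)$
$\frac{1}{D{\left(K{\left(-3,18 \right)},-437 \right)} + 656972} = \frac{1}{\left(\left(-67\right) \left(-437\right) - 7 \left(-3 - 7\right)\right) + 656972} = \frac{1}{\left(29279 - -70\right) + 656972} = \frac{1}{\left(29279 + 70\right) + 656972} = \frac{1}{29349 + 656972} = \frac{1}{686321}$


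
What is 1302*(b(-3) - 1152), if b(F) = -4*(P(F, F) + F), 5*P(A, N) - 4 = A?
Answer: -7426608/5 ≈ -1.4853e+6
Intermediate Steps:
P(A, N) = 4/5 + A/5
b(F) = -16/5 - 24*F/5 (b(F) = -4*((4/5 + F/5) + F) = -4*(4/5 + 6*F/5) = -16/5 - 24*F/5)
1302*(b(-3) - 1152) = 1302*((-16/5 - 24/5*(-3)) - 1152) = 1302*((-16/5 + 72/5) - 1152) = 1302*(56/5 - 1152) = 1302*(-5704/5) = -7426608/5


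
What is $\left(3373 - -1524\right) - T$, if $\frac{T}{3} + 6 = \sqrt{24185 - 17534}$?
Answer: $4915 - 9 \sqrt{739} \approx 4670.3$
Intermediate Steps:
$T = -18 + 9 \sqrt{739}$ ($T = -18 + 3 \sqrt{24185 - 17534} = -18 + 3 \sqrt{6651} = -18 + 3 \cdot 3 \sqrt{739} = -18 + 9 \sqrt{739} \approx 226.66$)
$\left(3373 - -1524\right) - T = \left(3373 - -1524\right) - \left(-18 + 9 \sqrt{739}\right) = \left(3373 + 1524\right) + \left(18 - 9 \sqrt{739}\right) = 4897 + \left(18 - 9 \sqrt{739}\right) = 4915 - 9 \sqrt{739}$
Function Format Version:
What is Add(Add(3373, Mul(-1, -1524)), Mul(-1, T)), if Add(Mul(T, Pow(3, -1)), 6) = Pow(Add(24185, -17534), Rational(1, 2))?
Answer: Add(4915, Mul(-9, Pow(739, Rational(1, 2)))) ≈ 4670.3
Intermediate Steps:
T = Add(-18, Mul(9, Pow(739, Rational(1, 2)))) (T = Add(-18, Mul(3, Pow(Add(24185, -17534), Rational(1, 2)))) = Add(-18, Mul(3, Pow(6651, Rational(1, 2)))) = Add(-18, Mul(3, Mul(3, Pow(739, Rational(1, 2))))) = Add(-18, Mul(9, Pow(739, Rational(1, 2)))) ≈ 226.66)
Add(Add(3373, Mul(-1, -1524)), Mul(-1, T)) = Add(Add(3373, Mul(-1, -1524)), Mul(-1, Add(-18, Mul(9, Pow(739, Rational(1, 2)))))) = Add(Add(3373, 1524), Add(18, Mul(-9, Pow(739, Rational(1, 2))))) = Add(4897, Add(18, Mul(-9, Pow(739, Rational(1, 2))))) = Add(4915, Mul(-9, Pow(739, Rational(1, 2))))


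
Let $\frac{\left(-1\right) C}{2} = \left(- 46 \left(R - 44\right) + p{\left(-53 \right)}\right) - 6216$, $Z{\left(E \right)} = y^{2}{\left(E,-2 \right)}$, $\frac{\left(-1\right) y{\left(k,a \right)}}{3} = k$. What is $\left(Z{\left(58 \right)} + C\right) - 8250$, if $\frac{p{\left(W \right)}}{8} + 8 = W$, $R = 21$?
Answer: $33318$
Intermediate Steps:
$y{\left(k,a \right)} = - 3 k$
$p{\left(W \right)} = -64 + 8 W$
$Z{\left(E \right)} = 9 E^{2}$ ($Z{\left(E \right)} = \left(- 3 E\right)^{2} = 9 E^{2}$)
$C = 11292$ ($C = - 2 \left(\left(- 46 \left(21 - 44\right) + \left(-64 + 8 \left(-53\right)\right)\right) - 6216\right) = - 2 \left(\left(\left(-46\right) \left(-23\right) - 488\right) - 6216\right) = - 2 \left(\left(1058 - 488\right) - 6216\right) = - 2 \left(570 - 6216\right) = \left(-2\right) \left(-5646\right) = 11292$)
$\left(Z{\left(58 \right)} + C\right) - 8250 = \left(9 \cdot 58^{2} + 11292\right) - 8250 = \left(9 \cdot 3364 + 11292\right) - 8250 = \left(30276 + 11292\right) - 8250 = 41568 - 8250 = 33318$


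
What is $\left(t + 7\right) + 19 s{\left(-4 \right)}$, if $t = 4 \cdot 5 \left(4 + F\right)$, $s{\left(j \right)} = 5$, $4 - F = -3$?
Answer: $322$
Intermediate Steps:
$F = 7$ ($F = 4 - -3 = 4 + 3 = 7$)
$t = 220$ ($t = 4 \cdot 5 \left(4 + 7\right) = 20 \cdot 11 = 220$)
$\left(t + 7\right) + 19 s{\left(-4 \right)} = \left(220 + 7\right) + 19 \cdot 5 = 227 + 95 = 322$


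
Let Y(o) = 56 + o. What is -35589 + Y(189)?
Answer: -35344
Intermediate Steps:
-35589 + Y(189) = -35589 + (56 + 189) = -35589 + 245 = -35344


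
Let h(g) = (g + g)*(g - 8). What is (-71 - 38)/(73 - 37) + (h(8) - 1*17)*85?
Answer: -52129/36 ≈ -1448.0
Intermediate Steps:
h(g) = 2*g*(-8 + g) (h(g) = (2*g)*(-8 + g) = 2*g*(-8 + g))
(-71 - 38)/(73 - 37) + (h(8) - 1*17)*85 = (-71 - 38)/(73 - 37) + (2*8*(-8 + 8) - 1*17)*85 = -109/36 + (2*8*0 - 17)*85 = -109*1/36 + (0 - 17)*85 = -109/36 - 17*85 = -109/36 - 1445 = -52129/36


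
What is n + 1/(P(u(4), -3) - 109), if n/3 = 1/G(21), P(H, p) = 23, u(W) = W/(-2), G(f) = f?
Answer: 79/602 ≈ 0.13123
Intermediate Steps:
u(W) = -W/2 (u(W) = W*(-1/2) = -W/2)
n = 1/7 (n = 3/21 = 3*(1/21) = 1/7 ≈ 0.14286)
n + 1/(P(u(4), -3) - 109) = 1/7 + 1/(23 - 109) = 1/7 + 1/(-86) = 1/7 - 1/86 = 79/602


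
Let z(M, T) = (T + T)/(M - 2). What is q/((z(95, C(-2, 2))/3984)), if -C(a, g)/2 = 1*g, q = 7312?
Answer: -338647968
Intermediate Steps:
C(a, g) = -2*g
z(M, T) = 2*T/(-2 + M) (z(M, T) = (2*T)/(-2 + M) = 2*T/(-2 + M))
q/((z(95, C(-2, 2))/3984)) = 7312/(((2*(-2*2)/(-2 + 95))/3984)) = 7312/(((2*(-4)/93)*(1/3984))) = 7312/(((2*(-4)*(1/93))*(1/3984))) = 7312/((-8/93*1/3984)) = 7312/(-1/46314) = 7312*(-46314) = -338647968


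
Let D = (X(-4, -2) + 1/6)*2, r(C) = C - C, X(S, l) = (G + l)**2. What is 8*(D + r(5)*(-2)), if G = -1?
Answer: 440/3 ≈ 146.67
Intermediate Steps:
X(S, l) = (-1 + l)**2
r(C) = 0
D = 55/3 (D = ((-1 - 2)**2 + 1/6)*2 = ((-3)**2 + 1/6)*2 = (9 + 1/6)*2 = (55/6)*2 = 55/3 ≈ 18.333)
8*(D + r(5)*(-2)) = 8*(55/3 + 0*(-2)) = 8*(55/3 + 0) = 8*(55/3) = 440/3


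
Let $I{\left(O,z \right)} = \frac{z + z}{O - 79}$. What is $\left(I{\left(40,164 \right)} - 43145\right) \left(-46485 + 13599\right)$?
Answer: $\frac{18448859646}{13} \approx 1.4191 \cdot 10^{9}$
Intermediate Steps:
$I{\left(O,z \right)} = \frac{2 z}{-79 + O}$
$\left(I{\left(40,164 \right)} - 43145\right) \left(-46485 + 13599\right) = \left(2 \cdot 164 \frac{1}{-79 + 40} - 43145\right) \left(-46485 + 13599\right) = \left(2 \cdot 164 \frac{1}{-39} - 43145\right) \left(-32886\right) = \left(2 \cdot 164 \left(- \frac{1}{39}\right) - 43145\right) \left(-32886\right) = \left(- \frac{328}{39} - 43145\right) \left(-32886\right) = \left(- \frac{1682983}{39}\right) \left(-32886\right) = \frac{18448859646}{13}$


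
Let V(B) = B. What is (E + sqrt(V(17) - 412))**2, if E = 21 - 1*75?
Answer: (54 - I*sqrt(395))**2 ≈ 2521.0 - 2146.5*I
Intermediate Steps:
E = -54 (E = 21 - 75 = -54)
(E + sqrt(V(17) - 412))**2 = (-54 + sqrt(17 - 412))**2 = (-54 + sqrt(-395))**2 = (-54 + I*sqrt(395))**2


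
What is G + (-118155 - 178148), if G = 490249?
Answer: 193946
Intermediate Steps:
G + (-118155 - 178148) = 490249 + (-118155 - 178148) = 490249 - 296303 = 193946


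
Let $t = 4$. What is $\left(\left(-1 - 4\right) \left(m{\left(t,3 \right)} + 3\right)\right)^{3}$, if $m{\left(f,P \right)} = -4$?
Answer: $125$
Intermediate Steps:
$\left(\left(-1 - 4\right) \left(m{\left(t,3 \right)} + 3\right)\right)^{3} = \left(\left(-1 - 4\right) \left(-4 + 3\right)\right)^{3} = \left(\left(-1 - 4\right) \left(-1\right)\right)^{3} = \left(\left(-5\right) \left(-1\right)\right)^{3} = 5^{3} = 125$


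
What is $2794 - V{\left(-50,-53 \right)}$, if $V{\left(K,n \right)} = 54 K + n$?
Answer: $5547$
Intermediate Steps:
$V{\left(K,n \right)} = n + 54 K$
$2794 - V{\left(-50,-53 \right)} = 2794 - \left(-53 + 54 \left(-50\right)\right) = 2794 - \left(-53 - 2700\right) = 2794 - -2753 = 2794 + 2753 = 5547$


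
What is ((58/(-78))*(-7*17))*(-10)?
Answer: -34510/39 ≈ -884.87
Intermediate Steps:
((58/(-78))*(-7*17))*(-10) = ((58*(-1/78))*(-119))*(-10) = -29/39*(-119)*(-10) = (3451/39)*(-10) = -34510/39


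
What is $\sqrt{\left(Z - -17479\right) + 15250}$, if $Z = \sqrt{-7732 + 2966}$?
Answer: $\sqrt{32729 + i \sqrt{4766}} \approx 180.91 + 0.191 i$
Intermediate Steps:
$Z = i \sqrt{4766}$ ($Z = \sqrt{-4766} = i \sqrt{4766} \approx 69.036 i$)
$\sqrt{\left(Z - -17479\right) + 15250} = \sqrt{\left(i \sqrt{4766} - -17479\right) + 15250} = \sqrt{\left(i \sqrt{4766} + 17479\right) + 15250} = \sqrt{\left(17479 + i \sqrt{4766}\right) + 15250} = \sqrt{32729 + i \sqrt{4766}}$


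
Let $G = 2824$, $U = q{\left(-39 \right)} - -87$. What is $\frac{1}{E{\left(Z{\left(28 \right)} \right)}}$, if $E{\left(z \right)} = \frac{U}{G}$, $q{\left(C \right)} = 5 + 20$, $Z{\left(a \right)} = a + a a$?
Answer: $\frac{353}{14} \approx 25.214$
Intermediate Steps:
$Z{\left(a \right)} = a + a^{2}$
$q{\left(C \right)} = 25$
$U = 112$ ($U = 25 - -87 = 25 + 87 = 112$)
$E{\left(z \right)} = \frac{14}{353}$ ($E{\left(z \right)} = \frac{112}{2824} = 112 \cdot \frac{1}{2824} = \frac{14}{353}$)
$\frac{1}{E{\left(Z{\left(28 \right)} \right)}} = \frac{1}{\frac{14}{353}} = \frac{353}{14}$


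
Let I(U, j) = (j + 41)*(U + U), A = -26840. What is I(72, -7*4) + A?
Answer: -24968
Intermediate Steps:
I(U, j) = 2*U*(41 + j) (I(U, j) = (41 + j)*(2*U) = 2*U*(41 + j))
I(72, -7*4) + A = 2*72*(41 - 7*4) - 26840 = 2*72*(41 - 28) - 26840 = 2*72*13 - 26840 = 1872 - 26840 = -24968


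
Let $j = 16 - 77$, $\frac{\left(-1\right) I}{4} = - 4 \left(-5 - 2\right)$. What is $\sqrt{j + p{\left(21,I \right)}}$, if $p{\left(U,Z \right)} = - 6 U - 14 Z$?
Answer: $\sqrt{1381} \approx 37.162$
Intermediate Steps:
$I = -112$ ($I = - 4 \left(- 4 \left(-5 - 2\right)\right) = - 4 \left(\left(-4\right) \left(-7\right)\right) = \left(-4\right) 28 = -112$)
$p{\left(U,Z \right)} = - 14 Z - 6 U$
$j = -61$ ($j = 16 - 77 = -61$)
$\sqrt{j + p{\left(21,I \right)}} = \sqrt{-61 - -1442} = \sqrt{-61 + \left(1568 - 126\right)} = \sqrt{-61 + 1442} = \sqrt{1381}$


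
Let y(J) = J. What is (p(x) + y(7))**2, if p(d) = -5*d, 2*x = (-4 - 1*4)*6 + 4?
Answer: 13689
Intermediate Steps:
x = -22 (x = ((-4 - 1*4)*6 + 4)/2 = ((-4 - 4)*6 + 4)/2 = (-8*6 + 4)/2 = (-48 + 4)/2 = (1/2)*(-44) = -22)
(p(x) + y(7))**2 = (-5*(-22) + 7)**2 = (110 + 7)**2 = 117**2 = 13689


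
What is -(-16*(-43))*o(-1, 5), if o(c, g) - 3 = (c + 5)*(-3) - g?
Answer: 9632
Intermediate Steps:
o(c, g) = -12 - g - 3*c (o(c, g) = 3 + ((c + 5)*(-3) - g) = 3 + ((5 + c)*(-3) - g) = 3 + ((-15 - 3*c) - g) = 3 + (-15 - g - 3*c) = -12 - g - 3*c)
-(-16*(-43))*o(-1, 5) = -(-16*(-43))*(-12 - 1*5 - 3*(-1)) = -688*(-12 - 5 + 3) = -688*(-14) = -1*(-9632) = 9632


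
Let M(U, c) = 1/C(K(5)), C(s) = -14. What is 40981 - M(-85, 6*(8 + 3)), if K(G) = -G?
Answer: 573735/14 ≈ 40981.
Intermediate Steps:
M(U, c) = -1/14 (M(U, c) = 1/(-14) = -1/14)
40981 - M(-85, 6*(8 + 3)) = 40981 - 1*(-1/14) = 40981 + 1/14 = 573735/14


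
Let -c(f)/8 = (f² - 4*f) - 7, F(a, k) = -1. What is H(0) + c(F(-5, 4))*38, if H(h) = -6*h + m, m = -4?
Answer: 604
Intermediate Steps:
c(f) = 56 - 8*f² + 32*f (c(f) = -8*((f² - 4*f) - 7) = -8*(-7 + f² - 4*f) = 56 - 8*f² + 32*f)
H(h) = -4 - 6*h (H(h) = -6*h - 4 = -4 - 6*h)
H(0) + c(F(-5, 4))*38 = (-4 - 6*0) + (56 - 8*(-1)² + 32*(-1))*38 = (-4 + 0) + (56 - 8*1 - 32)*38 = -4 + (56 - 8 - 32)*38 = -4 + 16*38 = -4 + 608 = 604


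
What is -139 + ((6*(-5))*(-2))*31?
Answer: 1721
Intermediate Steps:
-139 + ((6*(-5))*(-2))*31 = -139 - 30*(-2)*31 = -139 + 60*31 = -139 + 1860 = 1721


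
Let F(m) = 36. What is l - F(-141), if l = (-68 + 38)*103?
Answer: -3126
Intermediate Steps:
l = -3090 (l = -30*103 = -3090)
l - F(-141) = -3090 - 1*36 = -3090 - 36 = -3126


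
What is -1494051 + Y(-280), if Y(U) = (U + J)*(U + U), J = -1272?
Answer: -624931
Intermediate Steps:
Y(U) = 2*U*(-1272 + U) (Y(U) = (U - 1272)*(U + U) = (-1272 + U)*(2*U) = 2*U*(-1272 + U))
-1494051 + Y(-280) = -1494051 + 2*(-280)*(-1272 - 280) = -1494051 + 2*(-280)*(-1552) = -1494051 + 869120 = -624931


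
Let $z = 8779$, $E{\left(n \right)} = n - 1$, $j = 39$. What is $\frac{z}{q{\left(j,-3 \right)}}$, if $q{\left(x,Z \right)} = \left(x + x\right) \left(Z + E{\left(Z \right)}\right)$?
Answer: $- \frac{8779}{546} \approx -16.079$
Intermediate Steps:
$E{\left(n \right)} = -1 + n$ ($E{\left(n \right)} = n - 1 = -1 + n$)
$q{\left(x,Z \right)} = 2 x \left(-1 + 2 Z\right)$ ($q{\left(x,Z \right)} = \left(x + x\right) \left(Z + \left(-1 + Z\right)\right) = 2 x \left(-1 + 2 Z\right)$)
$\frac{z}{q{\left(j,-3 \right)}} = \frac{8779}{2 \cdot 39 \left(-1 + 2 \left(-3\right)\right)} = \frac{8779}{2 \cdot 39 \left(-1 - 6\right)} = \frac{8779}{2 \cdot 39 \left(-7\right)} = \frac{8779}{-546} = 8779 \left(- \frac{1}{546}\right) = - \frac{8779}{546}$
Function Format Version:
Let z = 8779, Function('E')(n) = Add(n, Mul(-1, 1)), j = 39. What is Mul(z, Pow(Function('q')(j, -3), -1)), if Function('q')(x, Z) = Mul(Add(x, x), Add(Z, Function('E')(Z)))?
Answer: Rational(-8779, 546) ≈ -16.079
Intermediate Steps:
Function('E')(n) = Add(-1, n) (Function('E')(n) = Add(n, -1) = Add(-1, n))
Function('q')(x, Z) = Mul(2, x, Add(-1, Mul(2, Z))) (Function('q')(x, Z) = Mul(Add(x, x), Add(Z, Add(-1, Z))) = Mul(Mul(2, x), Add(-1, Mul(2, Z))) = Mul(2, x, Add(-1, Mul(2, Z))))
Mul(z, Pow(Function('q')(j, -3), -1)) = Mul(8779, Pow(Mul(2, 39, Add(-1, Mul(2, -3))), -1)) = Mul(8779, Pow(Mul(2, 39, Add(-1, -6)), -1)) = Mul(8779, Pow(Mul(2, 39, -7), -1)) = Mul(8779, Pow(-546, -1)) = Mul(8779, Rational(-1, 546)) = Rational(-8779, 546)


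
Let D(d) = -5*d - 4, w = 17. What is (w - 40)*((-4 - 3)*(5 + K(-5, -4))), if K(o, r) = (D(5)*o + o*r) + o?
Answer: 26565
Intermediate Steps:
D(d) = -4 - 5*d
K(o, r) = -28*o + o*r (K(o, r) = ((-4 - 5*5)*o + o*r) + o = ((-4 - 25)*o + o*r) + o = (-29*o + o*r) + o = -28*o + o*r)
(w - 40)*((-4 - 3)*(5 + K(-5, -4))) = (17 - 40)*((-4 - 3)*(5 - 5*(-28 - 4))) = -(-161)*(5 - 5*(-32)) = -(-161)*(5 + 160) = -(-161)*165 = -23*(-1155) = 26565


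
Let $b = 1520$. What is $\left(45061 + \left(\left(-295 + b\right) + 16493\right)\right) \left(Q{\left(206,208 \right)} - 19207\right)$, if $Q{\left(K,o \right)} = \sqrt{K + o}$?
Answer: $-1205796253 + 188337 \sqrt{46} \approx -1.2045 \cdot 10^{9}$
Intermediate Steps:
$\left(45061 + \left(\left(-295 + b\right) + 16493\right)\right) \left(Q{\left(206,208 \right)} - 19207\right) = \left(45061 + \left(\left(-295 + 1520\right) + 16493\right)\right) \left(\sqrt{206 + 208} - 19207\right) = \left(45061 + \left(1225 + 16493\right)\right) \left(\sqrt{414} - 19207\right) = \left(45061 + 17718\right) \left(3 \sqrt{46} - 19207\right) = 62779 \left(-19207 + 3 \sqrt{46}\right) = -1205796253 + 188337 \sqrt{46}$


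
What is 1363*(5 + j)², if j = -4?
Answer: 1363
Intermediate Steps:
1363*(5 + j)² = 1363*(5 - 4)² = 1363*1² = 1363*1 = 1363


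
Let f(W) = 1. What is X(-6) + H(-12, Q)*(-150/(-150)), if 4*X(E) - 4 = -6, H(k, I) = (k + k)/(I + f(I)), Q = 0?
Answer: -49/2 ≈ -24.500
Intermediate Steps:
H(k, I) = 2*k/(1 + I) (H(k, I) = (k + k)/(I + 1) = (2*k)/(1 + I) = 2*k/(1 + I))
X(E) = -1/2 (X(E) = 1 + (1/4)*(-6) = 1 - 3/2 = -1/2)
X(-6) + H(-12, Q)*(-150/(-150)) = -1/2 + (2*(-12)/(1 + 0))*(-150/(-150)) = -1/2 + (2*(-12)/1)*(-150*(-1/150)) = -1/2 + (2*(-12)*1)*1 = -1/2 - 24*1 = -1/2 - 24 = -49/2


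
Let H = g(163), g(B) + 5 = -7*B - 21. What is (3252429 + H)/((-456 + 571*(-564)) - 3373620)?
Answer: -541877/616020 ≈ -0.87964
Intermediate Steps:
g(B) = -26 - 7*B (g(B) = -5 + (-7*B - 21) = -5 + (-21 - 7*B) = -26 - 7*B)
H = -1167 (H = -26 - 7*163 = -26 - 1141 = -1167)
(3252429 + H)/((-456 + 571*(-564)) - 3373620) = (3252429 - 1167)/((-456 + 571*(-564)) - 3373620) = 3251262/((-456 - 322044) - 3373620) = 3251262/(-322500 - 3373620) = 3251262/(-3696120) = 3251262*(-1/3696120) = -541877/616020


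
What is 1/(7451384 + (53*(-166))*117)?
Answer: 1/6422018 ≈ 1.5571e-7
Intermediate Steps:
1/(7451384 + (53*(-166))*117) = 1/(7451384 - 8798*117) = 1/(7451384 - 1029366) = 1/6422018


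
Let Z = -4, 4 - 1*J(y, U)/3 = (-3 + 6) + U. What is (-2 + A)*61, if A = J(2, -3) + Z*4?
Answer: -366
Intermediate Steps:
J(y, U) = 3 - 3*U (J(y, U) = 12 - 3*((-3 + 6) + U) = 12 - 3*(3 + U) = 12 + (-9 - 3*U) = 3 - 3*U)
A = -4 (A = (3 - 3*(-3)) - 4*4 = (3 + 9) - 16 = 12 - 16 = -4)
(-2 + A)*61 = (-2 - 4)*61 = -6*61 = -366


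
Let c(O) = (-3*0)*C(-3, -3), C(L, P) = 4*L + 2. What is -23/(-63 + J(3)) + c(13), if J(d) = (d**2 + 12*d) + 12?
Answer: 23/6 ≈ 3.8333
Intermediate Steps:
C(L, P) = 2 + 4*L
c(O) = 0 (c(O) = (-3*0)*(2 + 4*(-3)) = 0*(2 - 12) = 0*(-10) = 0)
J(d) = 12 + d**2 + 12*d
-23/(-63 + J(3)) + c(13) = -23/(-63 + (12 + 3**2 + 12*3)) + 0 = -23/(-63 + (12 + 9 + 36)) + 0 = -23/(-63 + 57) + 0 = -23/(-6) + 0 = -1/6*(-23) + 0 = 23/6 + 0 = 23/6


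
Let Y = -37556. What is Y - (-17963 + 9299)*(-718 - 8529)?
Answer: -80153564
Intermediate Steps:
Y - (-17963 + 9299)*(-718 - 8529) = -37556 - (-17963 + 9299)*(-718 - 8529) = -37556 - (-8664)*(-9247) = -37556 - 1*80116008 = -37556 - 80116008 = -80153564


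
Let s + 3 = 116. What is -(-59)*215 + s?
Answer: 12798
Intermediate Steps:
s = 113 (s = -3 + 116 = 113)
-(-59)*215 + s = -(-59)*215 + 113 = -59*(-215) + 113 = 12685 + 113 = 12798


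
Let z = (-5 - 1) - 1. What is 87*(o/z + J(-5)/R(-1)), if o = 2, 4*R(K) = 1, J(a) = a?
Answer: -12354/7 ≈ -1764.9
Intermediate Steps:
R(K) = ¼ (R(K) = (¼)*1 = ¼)
z = -7 (z = -6 - 1 = -7)
87*(o/z + J(-5)/R(-1)) = 87*(2/(-7) - 5/¼) = 87*(2*(-⅐) - 5*4) = 87*(-2/7 - 20) = 87*(-142/7) = -12354/7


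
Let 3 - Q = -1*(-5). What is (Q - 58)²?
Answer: 3600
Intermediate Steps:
Q = -2 (Q = 3 - (-1)*(-5) = 3 - 1*5 = 3 - 5 = -2)
(Q - 58)² = (-2 - 58)² = (-60)² = 3600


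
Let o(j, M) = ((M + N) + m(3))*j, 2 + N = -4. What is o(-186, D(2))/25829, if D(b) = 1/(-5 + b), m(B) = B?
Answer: 620/25829 ≈ 0.024004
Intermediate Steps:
N = -6 (N = -2 - 4 = -6)
o(j, M) = j*(-3 + M) (o(j, M) = ((M - 6) + 3)*j = ((-6 + M) + 3)*j = (-3 + M)*j = j*(-3 + M))
o(-186, D(2))/25829 = -186*(-3 + 1/(-5 + 2))/25829 = -186*(-3 + 1/(-3))*(1/25829) = -186*(-3 - 1/3)*(1/25829) = -186*(-10/3)*(1/25829) = 620*(1/25829) = 620/25829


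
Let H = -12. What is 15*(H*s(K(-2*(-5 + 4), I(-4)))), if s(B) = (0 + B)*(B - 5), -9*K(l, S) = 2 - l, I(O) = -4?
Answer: 0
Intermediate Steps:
K(l, S) = -2/9 + l/9 (K(l, S) = -(2 - l)/9 = -2/9 + l/9)
s(B) = B*(-5 + B)
15*(H*s(K(-2*(-5 + 4), I(-4)))) = 15*(-12*(-2/9 + (-2*(-5 + 4))/9)*(-5 + (-2/9 + (-2*(-5 + 4))/9))) = 15*(-12*(-2/9 + (-2*(-1))/9)*(-5 + (-2/9 + (-2*(-1))/9))) = 15*(-12*(-2/9 + (⅑)*2)*(-5 + (-2/9 + (⅑)*2))) = 15*(-12*(-2/9 + 2/9)*(-5 + (-2/9 + 2/9))) = 15*(-0*(-5 + 0)) = 15*(-0*(-5)) = 15*(-12*0) = 15*0 = 0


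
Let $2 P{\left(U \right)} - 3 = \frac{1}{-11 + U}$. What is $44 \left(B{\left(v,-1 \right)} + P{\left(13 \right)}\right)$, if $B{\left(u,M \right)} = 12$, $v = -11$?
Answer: $605$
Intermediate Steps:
$P{\left(U \right)} = \frac{3}{2} + \frac{1}{2 \left(-11 + U\right)}$
$44 \left(B{\left(v,-1 \right)} + P{\left(13 \right)}\right) = 44 \left(12 + \frac{-32 + 3 \cdot 13}{2 \left(-11 + 13\right)}\right) = 44 \left(12 + \frac{-32 + 39}{2 \cdot 2}\right) = 44 \left(12 + \frac{1}{2} \cdot \frac{1}{2} \cdot 7\right) = 44 \left(12 + \frac{7}{4}\right) = 44 \cdot \frac{55}{4} = 605$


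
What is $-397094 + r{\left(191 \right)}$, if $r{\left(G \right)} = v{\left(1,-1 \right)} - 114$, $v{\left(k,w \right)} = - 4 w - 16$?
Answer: $-397220$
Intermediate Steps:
$v{\left(k,w \right)} = -16 - 4 w$
$r{\left(G \right)} = -126$ ($r{\left(G \right)} = \left(-16 - -4\right) - 114 = \left(-16 + 4\right) - 114 = -12 - 114 = -126$)
$-397094 + r{\left(191 \right)} = -397094 - 126 = -397220$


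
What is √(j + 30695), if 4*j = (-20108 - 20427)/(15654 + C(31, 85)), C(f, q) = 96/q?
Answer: √24156117663025670/887124 ≈ 175.20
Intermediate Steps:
j = -3445475/5322744 (j = ((-20108 - 20427)/(15654 + 96/85))/4 = (-40535/(15654 + 96*(1/85)))/4 = (-40535/(15654 + 96/85))/4 = (-40535/1330686/85)/4 = (-40535*85/1330686)/4 = (¼)*(-3445475/1330686) = -3445475/5322744 ≈ -0.64731)
√(j + 30695) = √(-3445475/5322744 + 30695) = √(163378181605/5322744) = √24156117663025670/887124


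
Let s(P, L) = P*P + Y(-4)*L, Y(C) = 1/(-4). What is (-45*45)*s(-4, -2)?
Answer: -66825/2 ≈ -33413.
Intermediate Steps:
Y(C) = -¼
s(P, L) = P² - L/4 (s(P, L) = P*P - L/4 = P² - L/4)
(-45*45)*s(-4, -2) = (-45*45)*((-4)² - ¼*(-2)) = -2025*(16 + ½) = -2025*33/2 = -66825/2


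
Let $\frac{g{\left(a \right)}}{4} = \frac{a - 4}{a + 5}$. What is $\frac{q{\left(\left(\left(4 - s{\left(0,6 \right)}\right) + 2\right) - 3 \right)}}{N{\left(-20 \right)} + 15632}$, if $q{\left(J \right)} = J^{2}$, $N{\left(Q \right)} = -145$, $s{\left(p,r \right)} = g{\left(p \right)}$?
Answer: $\frac{961}{387175} \approx 0.0024821$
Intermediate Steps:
$g{\left(a \right)} = \frac{4 \left(-4 + a\right)}{5 + a}$ ($g{\left(a \right)} = 4 \frac{a - 4}{a + 5} = 4 \frac{-4 + a}{5 + a} = \frac{4 \left(-4 + a\right)}{5 + a}$)
$s{\left(p,r \right)} = \frac{4 \left(-4 + p\right)}{5 + p}$
$\frac{q{\left(\left(\left(4 - s{\left(0,6 \right)}\right) + 2\right) - 3 \right)}}{N{\left(-20 \right)} + 15632} = \frac{\left(\left(\left(4 - \frac{4 \left(-4 + 0\right)}{5 + 0}\right) + 2\right) - 3\right)^{2}}{-145 + 15632} = \frac{\left(\left(\left(4 - 4 \cdot \frac{1}{5} \left(-4\right)\right) + 2\right) - 3\right)^{2}}{15487} = \left(\left(\left(4 - 4 \cdot \frac{1}{5} \left(-4\right)\right) + 2\right) - 3\right)^{2} \cdot \frac{1}{15487} = \left(\left(\left(4 - - \frac{16}{5}\right) + 2\right) - 3\right)^{2} \cdot \frac{1}{15487} = \left(\left(\left(4 + \frac{16}{5}\right) + 2\right) - 3\right)^{2} \cdot \frac{1}{15487} = \left(\left(\frac{36}{5} + 2\right) - 3\right)^{2} \cdot \frac{1}{15487} = \left(\frac{46}{5} - 3\right)^{2} \cdot \frac{1}{15487} = \left(\frac{31}{5}\right)^{2} \cdot \frac{1}{15487} = \frac{961}{25} \cdot \frac{1}{15487} = \frac{961}{387175}$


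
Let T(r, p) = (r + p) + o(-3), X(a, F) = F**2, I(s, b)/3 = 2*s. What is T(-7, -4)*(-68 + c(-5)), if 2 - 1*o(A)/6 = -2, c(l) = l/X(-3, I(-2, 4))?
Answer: -127361/144 ≈ -884.45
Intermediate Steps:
I(s, b) = 6*s (I(s, b) = 3*(2*s) = 6*s)
c(l) = l/144 (c(l) = l/((6*(-2))**2) = l/((-12)**2) = l/144)
o(A) = 24 (o(A) = 12 - 6*(-2) = 12 + 12 = 24)
T(r, p) = 24 + p + r (T(r, p) = (r + p) + 24 = (p + r) + 24 = 24 + p + r)
T(-7, -4)*(-68 + c(-5)) = (24 - 4 - 7)*(-68 + (1/144)*(-5)) = 13*(-68 - 5/144) = 13*(-9797/144) = -127361/144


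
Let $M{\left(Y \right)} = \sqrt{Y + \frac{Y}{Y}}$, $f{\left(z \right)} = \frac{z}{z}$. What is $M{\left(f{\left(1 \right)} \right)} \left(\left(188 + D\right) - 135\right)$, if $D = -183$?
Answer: $- 130 \sqrt{2} \approx -183.85$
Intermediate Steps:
$f{\left(z \right)} = 1$
$M{\left(Y \right)} = \sqrt{1 + Y}$ ($M{\left(Y \right)} = \sqrt{Y + 1} = \sqrt{1 + Y}$)
$M{\left(f{\left(1 \right)} \right)} \left(\left(188 + D\right) - 135\right) = \sqrt{1 + 1} \left(\left(188 - 183\right) - 135\right) = \sqrt{2} \left(5 - 135\right) = \sqrt{2} \left(-130\right) = - 130 \sqrt{2}$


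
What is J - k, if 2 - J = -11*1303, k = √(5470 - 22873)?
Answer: 14335 - I*√17403 ≈ 14335.0 - 131.92*I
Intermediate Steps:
k = I*√17403 (k = √(-17403) = I*√17403 ≈ 131.92*I)
J = 14335 (J = 2 - (-11)*1303 = 2 - 1*(-14333) = 2 + 14333 = 14335)
J - k = 14335 - I*√17403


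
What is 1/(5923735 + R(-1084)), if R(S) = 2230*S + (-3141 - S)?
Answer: 1/3504358 ≈ 2.8536e-7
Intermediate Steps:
R(S) = -3141 + 2229*S
1/(5923735 + R(-1084)) = 1/(5923735 + (-3141 + 2229*(-1084))) = 1/(5923735 + (-3141 - 2416236)) = 1/(5923735 - 2419377) = 1/3504358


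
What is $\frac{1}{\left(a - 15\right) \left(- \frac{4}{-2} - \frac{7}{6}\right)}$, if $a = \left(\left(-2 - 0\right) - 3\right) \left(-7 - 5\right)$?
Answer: $\frac{2}{75} \approx 0.026667$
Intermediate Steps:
$a = 60$ ($a = \left(\left(-2 + 0\right) - 3\right) \left(-12\right) = \left(-2 - 3\right) \left(-12\right) = \left(-5\right) \left(-12\right) = 60$)
$\frac{1}{\left(a - 15\right) \left(- \frac{4}{-2} - \frac{7}{6}\right)} = \frac{1}{\left(60 - 15\right) \left(- \frac{4}{-2} - \frac{7}{6}\right)} = \frac{1}{45 \left(\left(-4\right) \left(- \frac{1}{2}\right) - \frac{7}{6}\right)} = \frac{1}{45 \left(2 - \frac{7}{6}\right)} = \frac{1}{45 \cdot \frac{5}{6}} = \frac{1}{\frac{75}{2}} = \frac{2}{75}$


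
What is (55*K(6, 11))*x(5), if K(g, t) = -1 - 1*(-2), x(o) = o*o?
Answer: 1375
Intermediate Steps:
x(o) = o²
K(g, t) = 1 (K(g, t) = -1 + 2 = 1)
(55*K(6, 11))*x(5) = (55*1)*5² = 55*25 = 1375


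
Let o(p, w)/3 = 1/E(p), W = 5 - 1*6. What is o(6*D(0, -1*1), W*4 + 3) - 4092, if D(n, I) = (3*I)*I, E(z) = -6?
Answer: -8185/2 ≈ -4092.5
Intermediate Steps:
W = -1 (W = 5 - 6 = -1)
D(n, I) = 3*I**2
o(p, w) = -1/2 (o(p, w) = 3/(-6) = 3*(-1/6) = -1/2)
o(6*D(0, -1*1), W*4 + 3) - 4092 = -1/2 - 4092 = -8185/2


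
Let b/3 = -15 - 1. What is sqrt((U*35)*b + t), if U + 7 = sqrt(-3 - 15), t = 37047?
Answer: 3*sqrt(5423 - 560*I*sqrt(2)) ≈ 221.51 - 16.089*I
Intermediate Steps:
b = -48 (b = 3*(-15 - 1) = 3*(-16) = -48)
U = -7 + 3*I*sqrt(2) (U = -7 + sqrt(-3 - 15) = -7 + sqrt(-18) = -7 + 3*I*sqrt(2) ≈ -7.0 + 4.2426*I)
sqrt((U*35)*b + t) = sqrt(((-7 + 3*I*sqrt(2))*35)*(-48) + 37047) = sqrt((-245 + 105*I*sqrt(2))*(-48) + 37047) = sqrt((11760 - 5040*I*sqrt(2)) + 37047) = sqrt(48807 - 5040*I*sqrt(2))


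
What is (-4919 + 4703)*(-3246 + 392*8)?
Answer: 23760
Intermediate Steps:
(-4919 + 4703)*(-3246 + 392*8) = -216*(-3246 + 3136) = -216*(-110) = 23760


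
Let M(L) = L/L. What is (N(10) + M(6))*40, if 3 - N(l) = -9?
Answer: 520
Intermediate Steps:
M(L) = 1
N(l) = 12 (N(l) = 3 - 1*(-9) = 3 + 9 = 12)
(N(10) + M(6))*40 = (12 + 1)*40 = 13*40 = 520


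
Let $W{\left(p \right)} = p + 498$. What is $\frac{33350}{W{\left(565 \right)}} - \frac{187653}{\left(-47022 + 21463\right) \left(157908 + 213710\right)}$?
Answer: $\frac{316764651282839}{10096570083106} \approx 31.373$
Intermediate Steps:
$W{\left(p \right)} = 498 + p$
$\frac{33350}{W{\left(565 \right)}} - \frac{187653}{\left(-47022 + 21463\right) \left(157908 + 213710\right)} = \frac{33350}{498 + 565} - \frac{187653}{\left(-47022 + 21463\right) \left(157908 + 213710\right)} = \frac{33350}{1063} - \frac{187653}{\left(-25559\right) 371618} = 33350 \cdot \frac{1}{1063} - \frac{187653}{-9498184462} = \frac{33350}{1063} - - \frac{187653}{9498184462} = \frac{33350}{1063} + \frac{187653}{9498184462} = \frac{316764651282839}{10096570083106}$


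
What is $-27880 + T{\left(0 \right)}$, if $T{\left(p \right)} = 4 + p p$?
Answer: $-27876$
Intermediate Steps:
$T{\left(p \right)} = 4 + p^{2}$
$-27880 + T{\left(0 \right)} = -27880 + \left(4 + 0^{2}\right) = -27880 + \left(4 + 0\right) = -27880 + 4 = -27876$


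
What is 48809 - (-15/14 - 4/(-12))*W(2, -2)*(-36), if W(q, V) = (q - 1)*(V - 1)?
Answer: 342221/7 ≈ 48889.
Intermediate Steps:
W(q, V) = (-1 + V)*(-1 + q) (W(q, V) = (-1 + q)*(-1 + V) = (-1 + V)*(-1 + q))
48809 - (-15/14 - 4/(-12))*W(2, -2)*(-36) = 48809 - (-15/14 - 4/(-12))*(1 - 1*(-2) - 1*2 - 2*2)*(-36) = 48809 - (-15*1/14 - 4*(-1/12))*(1 + 2 - 2 - 4)*(-36) = 48809 - (-15/14 + 1/3)*(-3)*(-36) = 48809 - (-31/42*(-3))*(-36) = 48809 - 31*(-36)/14 = 48809 - 1*(-558/7) = 48809 + 558/7 = 342221/7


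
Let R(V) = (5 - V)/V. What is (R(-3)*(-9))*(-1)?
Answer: -24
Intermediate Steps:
R(V) = (5 - V)/V
(R(-3)*(-9))*(-1) = (((5 - 1*(-3))/(-3))*(-9))*(-1) = (-(5 + 3)/3*(-9))*(-1) = (-1/3*8*(-9))*(-1) = -8/3*(-9)*(-1) = 24*(-1) = -24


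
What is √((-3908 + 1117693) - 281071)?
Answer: √832714 ≈ 912.53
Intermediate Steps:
√((-3908 + 1117693) - 281071) = √(1113785 - 281071) = √832714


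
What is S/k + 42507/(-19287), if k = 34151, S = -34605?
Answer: -235453688/73185593 ≈ -3.2172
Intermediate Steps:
S/k + 42507/(-19287) = -34605/34151 + 42507/(-19287) = -34605*1/34151 + 42507*(-1/19287) = -34605/34151 - 4723/2143 = -235453688/73185593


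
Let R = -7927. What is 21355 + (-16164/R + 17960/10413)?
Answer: 1763034622757/82543851 ≈ 21359.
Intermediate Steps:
21355 + (-16164/R + 17960/10413) = 21355 + (-16164/(-7927) + 17960/10413) = 21355 + (-16164*(-1/7927) + 17960*(1/10413)) = 21355 + (16164/7927 + 17960/10413) = 21355 + 310684652/82543851 = 1763034622757/82543851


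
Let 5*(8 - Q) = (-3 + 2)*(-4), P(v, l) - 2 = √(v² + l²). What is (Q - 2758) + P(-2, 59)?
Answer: -13744/5 + √3485 ≈ -2689.8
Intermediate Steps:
P(v, l) = 2 + √(l² + v²) (P(v, l) = 2 + √(v² + l²) = 2 + √(l² + v²))
Q = 36/5 (Q = 8 - (-3 + 2)*(-4)/5 = 8 - (-1)*(-4)/5 = 8 - ⅕*4 = 8 - ⅘ = 36/5 ≈ 7.2000)
(Q - 2758) + P(-2, 59) = (36/5 - 2758) + (2 + √(59² + (-2)²)) = -13754/5 + (2 + √(3481 + 4)) = -13754/5 + (2 + √3485) = -13744/5 + √3485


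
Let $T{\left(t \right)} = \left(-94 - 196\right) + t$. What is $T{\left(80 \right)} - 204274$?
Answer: $-204484$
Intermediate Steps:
$T{\left(t \right)} = -290 + t$
$T{\left(80 \right)} - 204274 = \left(-290 + 80\right) - 204274 = -210 - 204274 = -204484$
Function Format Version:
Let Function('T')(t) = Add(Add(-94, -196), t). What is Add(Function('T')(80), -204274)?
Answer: -204484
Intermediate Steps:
Function('T')(t) = Add(-290, t)
Add(Function('T')(80), -204274) = Add(Add(-290, 80), -204274) = Add(-210, -204274) = -204484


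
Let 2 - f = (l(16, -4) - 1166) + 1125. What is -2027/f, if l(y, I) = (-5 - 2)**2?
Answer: 2027/6 ≈ 337.83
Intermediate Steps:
l(y, I) = 49 (l(y, I) = (-7)**2 = 49)
f = -6 (f = 2 - ((49 - 1166) + 1125) = 2 - (-1117 + 1125) = 2 - 1*8 = 2 - 8 = -6)
-2027/f = -2027/(-6) = -2027*(-1/6) = 2027/6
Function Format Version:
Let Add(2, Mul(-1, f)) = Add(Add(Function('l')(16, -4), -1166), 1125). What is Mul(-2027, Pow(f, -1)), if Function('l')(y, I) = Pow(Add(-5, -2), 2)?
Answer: Rational(2027, 6) ≈ 337.83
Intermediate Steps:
Function('l')(y, I) = 49 (Function('l')(y, I) = Pow(-7, 2) = 49)
f = -6 (f = Add(2, Mul(-1, Add(Add(49, -1166), 1125))) = Add(2, Mul(-1, Add(-1117, 1125))) = Add(2, Mul(-1, 8)) = Add(2, -8) = -6)
Mul(-2027, Pow(f, -1)) = Mul(-2027, Pow(-6, -1)) = Mul(-2027, Rational(-1, 6)) = Rational(2027, 6)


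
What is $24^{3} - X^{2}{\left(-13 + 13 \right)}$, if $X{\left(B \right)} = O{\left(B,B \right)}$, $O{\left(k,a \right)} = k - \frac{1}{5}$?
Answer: $\frac{345599}{25} \approx 13824.0$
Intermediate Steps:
$O{\left(k,a \right)} = - \frac{1}{5} + k$ ($O{\left(k,a \right)} = k - \frac{1}{5} = - \frac{1}{5} + k$)
$X{\left(B \right)} = - \frac{1}{5} + B$
$24^{3} - X^{2}{\left(-13 + 13 \right)} = 24^{3} - \left(- \frac{1}{5} + \left(-13 + 13\right)\right)^{2} = 13824 - \left(- \frac{1}{5} + 0\right)^{2} = 13824 - \left(- \frac{1}{5}\right)^{2} = 13824 - \frac{1}{25} = \frac{345599}{25}$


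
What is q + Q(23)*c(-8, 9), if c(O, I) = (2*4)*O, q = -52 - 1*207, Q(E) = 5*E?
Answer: -7619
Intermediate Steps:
q = -259 (q = -52 - 207 = -259)
c(O, I) = 8*O
q + Q(23)*c(-8, 9) = -259 + (5*23)*(8*(-8)) = -259 + 115*(-64) = -259 - 7360 = -7619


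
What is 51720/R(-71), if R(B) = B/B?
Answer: 51720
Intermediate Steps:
R(B) = 1
51720/R(-71) = 51720/1 = 51720*1 = 51720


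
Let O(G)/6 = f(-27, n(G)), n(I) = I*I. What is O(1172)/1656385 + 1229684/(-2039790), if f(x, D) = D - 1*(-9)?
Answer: 1477421746048/337867755915 ≈ 4.3728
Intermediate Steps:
n(I) = I**2
f(x, D) = 9 + D (f(x, D) = D + 9 = 9 + D)
O(G) = 54 + 6*G**2 (O(G) = 6*(9 + G**2) = 54 + 6*G**2)
O(1172)/1656385 + 1229684/(-2039790) = (54 + 6*1172**2)/1656385 + 1229684/(-2039790) = (54 + 6*1373584)*(1/1656385) + 1229684*(-1/2039790) = (54 + 8241504)*(1/1656385) - 614842/1019895 = 8241558*(1/1656385) - 614842/1019895 = 8241558/1656385 - 614842/1019895 = 1477421746048/337867755915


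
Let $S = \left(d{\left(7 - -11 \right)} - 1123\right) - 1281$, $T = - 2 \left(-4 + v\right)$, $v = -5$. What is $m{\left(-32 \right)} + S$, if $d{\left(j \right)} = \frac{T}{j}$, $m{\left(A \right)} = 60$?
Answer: $-2343$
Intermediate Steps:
$T = 18$ ($T = - 2 \left(-4 - 5\right) = \left(-2\right) \left(-9\right) = 18$)
$d{\left(j \right)} = \frac{18}{j}$
$S = -2403$ ($S = \left(\frac{18}{7 - -11} - 1123\right) - 1281 = \left(\frac{18}{7 + 11} - 1123\right) - 1281 = \left(\frac{18}{18} - 1123\right) - 1281 = \left(18 \cdot \frac{1}{18} - 1123\right) - 1281 = \left(1 - 1123\right) - 1281 = -1122 - 1281 = -2403$)
$m{\left(-32 \right)} + S = 60 - 2403 = -2343$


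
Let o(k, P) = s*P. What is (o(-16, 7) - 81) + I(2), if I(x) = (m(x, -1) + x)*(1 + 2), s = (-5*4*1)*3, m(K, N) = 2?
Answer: -489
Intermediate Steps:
s = -60 (s = -20*1*3 = -20*3 = -60)
o(k, P) = -60*P
I(x) = 6 + 3*x (I(x) = (2 + x)*(1 + 2) = (2 + x)*3 = 6 + 3*x)
(o(-16, 7) - 81) + I(2) = (-60*7 - 81) + (6 + 3*2) = (-420 - 81) + (6 + 6) = -501 + 12 = -489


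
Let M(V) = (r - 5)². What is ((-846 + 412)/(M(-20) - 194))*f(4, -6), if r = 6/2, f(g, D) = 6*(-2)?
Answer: -2604/95 ≈ -27.411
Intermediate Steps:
f(g, D) = -12
r = 3 (r = 6*(½) = 3)
M(V) = 4 (M(V) = (3 - 5)² = (-2)² = 4)
((-846 + 412)/(M(-20) - 194))*f(4, -6) = ((-846 + 412)/(4 - 194))*(-12) = -434/(-190)*(-12) = -434*(-1/190)*(-12) = (217/95)*(-12) = -2604/95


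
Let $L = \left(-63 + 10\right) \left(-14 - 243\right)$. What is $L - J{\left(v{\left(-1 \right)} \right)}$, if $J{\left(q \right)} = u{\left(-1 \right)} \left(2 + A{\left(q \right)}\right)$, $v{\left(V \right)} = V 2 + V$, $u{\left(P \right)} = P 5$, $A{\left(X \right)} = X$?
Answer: $13616$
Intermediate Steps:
$u{\left(P \right)} = 5 P$
$v{\left(V \right)} = 3 V$ ($v{\left(V \right)} = 2 V + V = 3 V$)
$L = 13621$ ($L = \left(-53\right) \left(-257\right) = 13621$)
$J{\left(q \right)} = -10 - 5 q$ ($J{\left(q \right)} = 5 \left(-1\right) \left(2 + q\right) = - 5 \left(2 + q\right) = -10 - 5 q$)
$L - J{\left(v{\left(-1 \right)} \right)} = 13621 - \left(-10 - 5 \cdot 3 \left(-1\right)\right) = 13621 - \left(-10 - -15\right) = 13621 - \left(-10 + 15\right) = 13621 - 5 = 13616$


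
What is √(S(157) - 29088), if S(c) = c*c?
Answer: I*√4439 ≈ 66.626*I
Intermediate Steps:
S(c) = c²
√(S(157) - 29088) = √(157² - 29088) = √(24649 - 29088) = √(-4439) = I*√4439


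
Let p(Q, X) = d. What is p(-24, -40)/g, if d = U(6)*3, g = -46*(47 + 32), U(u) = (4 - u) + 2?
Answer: 0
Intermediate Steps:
U(u) = 6 - u
g = -3634 (g = -46*79 = -3634)
d = 0 (d = (6 - 1*6)*3 = (6 - 6)*3 = 0*3 = 0)
p(Q, X) = 0
p(-24, -40)/g = 0/(-3634) = 0*(-1/3634) = 0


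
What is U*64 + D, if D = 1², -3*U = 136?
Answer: -8701/3 ≈ -2900.3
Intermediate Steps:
U = -136/3 (U = -⅓*136 = -136/3 ≈ -45.333)
D = 1
U*64 + D = -136/3*64 + 1 = -8704/3 + 1 = -8701/3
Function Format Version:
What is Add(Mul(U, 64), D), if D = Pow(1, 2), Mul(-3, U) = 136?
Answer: Rational(-8701, 3) ≈ -2900.3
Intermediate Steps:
U = Rational(-136, 3) (U = Mul(Rational(-1, 3), 136) = Rational(-136, 3) ≈ -45.333)
D = 1
Add(Mul(U, 64), D) = Add(Mul(Rational(-136, 3), 64), 1) = Add(Rational(-8704, 3), 1) = Rational(-8701, 3)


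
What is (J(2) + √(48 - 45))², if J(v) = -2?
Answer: (2 - √3)² ≈ 0.071797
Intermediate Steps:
(J(2) + √(48 - 45))² = (-2 + √(48 - 45))² = (-2 + √3)²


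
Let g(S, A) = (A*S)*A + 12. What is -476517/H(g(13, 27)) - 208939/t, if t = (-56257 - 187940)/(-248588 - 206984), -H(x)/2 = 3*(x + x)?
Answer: -1204289934246655/3089580444 ≈ -3.8979e+5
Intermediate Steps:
g(S, A) = 12 + S*A² (g(S, A) = S*A² + 12 = 12 + S*A²)
H(x) = -12*x (H(x) = -6*(x + x) = -6*2*x = -12*x)
t = 244197/455572 (t = -244197/(-455572) = -244197*(-1/455572) = 244197/455572 ≈ 0.53602)
-476517/H(g(13, 27)) - 208939/t = -476517*(-1/(12*(12 + 13*27²))) - 208939/244197/455572 = -476517*(-1/(12*(12 + 13*729))) - 208939*455572/244197 = -476517*(-1/(12*(12 + 9477))) - 95186758108/244197 = -476517/((-12*9489)) - 95186758108/244197 = -476517/(-113868) - 95186758108/244197 = -476517*(-1/113868) - 95186758108/244197 = 158839/37956 - 95186758108/244197 = -1204289934246655/3089580444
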